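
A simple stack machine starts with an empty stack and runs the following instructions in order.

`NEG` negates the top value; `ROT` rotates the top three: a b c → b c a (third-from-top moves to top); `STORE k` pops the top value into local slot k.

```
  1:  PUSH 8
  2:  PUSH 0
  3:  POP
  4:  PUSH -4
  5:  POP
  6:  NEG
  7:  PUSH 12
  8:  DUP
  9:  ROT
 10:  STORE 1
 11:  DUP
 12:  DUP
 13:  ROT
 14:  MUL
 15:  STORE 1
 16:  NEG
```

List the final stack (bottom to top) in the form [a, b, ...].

[12, -12]

PUSH 8  → 8
PUSH 0  → 8 0
POP     → 8
PUSH -4 → 8 -4
POP     → 8
NEG     → -8
PUSH 12 → -8 12
DUP     → -8 12 12
ROT     → 12 12 -8
STORE 1 → 12 12
DUP     → 12 12 12
DUP     → 12 12 12 12
ROT     → 12 12 12 12
MUL     → 12 12 144
STORE 1 → 12 12
NEG     → 12 -12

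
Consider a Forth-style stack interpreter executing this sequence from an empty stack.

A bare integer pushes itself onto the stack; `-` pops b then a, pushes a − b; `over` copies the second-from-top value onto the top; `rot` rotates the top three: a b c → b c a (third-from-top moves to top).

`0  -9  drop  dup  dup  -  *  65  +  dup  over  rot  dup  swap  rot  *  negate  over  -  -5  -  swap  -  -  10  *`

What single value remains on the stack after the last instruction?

0      -> 0
-9     -> 0 -9
drop   -> 0
dup    -> 0 0
dup    -> 0 0 0
-      -> 0 0
*      -> 0
65     -> 0 65
+      -> 65
dup    -> 65 65
over   -> 65 65 65
rot    -> 65 65 65
dup    -> 65 65 65 65
swap   -> 65 65 65 65
rot    -> 65 65 65 65
*      -> 65 65 4225
negate -> 65 65 -4225
over   -> 65 65 -4225 65
-      -> 65 65 -4290
-5     -> 65 65 -4290 -5
-      -> 65 65 -4285
swap   -> 65 -4285 65
-      -> 65 -4350
-      -> 4415
10     -> 4415 10
*      -> 44150

44150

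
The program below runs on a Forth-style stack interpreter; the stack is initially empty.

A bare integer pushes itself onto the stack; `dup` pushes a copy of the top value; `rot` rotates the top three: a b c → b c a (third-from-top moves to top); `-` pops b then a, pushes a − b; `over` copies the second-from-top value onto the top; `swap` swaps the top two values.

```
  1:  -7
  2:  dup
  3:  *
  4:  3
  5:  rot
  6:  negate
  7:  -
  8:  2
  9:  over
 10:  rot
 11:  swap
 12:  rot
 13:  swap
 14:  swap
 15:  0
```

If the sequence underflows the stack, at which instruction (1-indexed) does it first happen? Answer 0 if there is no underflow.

5

-7  → -7
dup → -7 -7
*   → 49
3   → 49 3
rot  — needs 3 operands, stack has 2 → underflow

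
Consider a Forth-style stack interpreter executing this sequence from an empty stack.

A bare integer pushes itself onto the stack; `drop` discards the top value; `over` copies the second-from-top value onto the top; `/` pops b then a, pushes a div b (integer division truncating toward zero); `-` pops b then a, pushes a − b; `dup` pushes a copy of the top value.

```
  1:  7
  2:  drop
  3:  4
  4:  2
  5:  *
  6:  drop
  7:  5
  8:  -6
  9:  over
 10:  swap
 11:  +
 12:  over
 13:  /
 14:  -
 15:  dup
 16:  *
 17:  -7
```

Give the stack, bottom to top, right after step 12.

[5, -1, 5]

7    -> [7]
drop -> []
4    -> [4]
2    -> [4, 2]
*    -> [8]
drop -> []
5    -> [5]
-6   -> [5, -6]
over -> [5, -6, 5]
swap -> [5, 5, -6]
+    -> [5, -1]
over -> [5, -1, 5]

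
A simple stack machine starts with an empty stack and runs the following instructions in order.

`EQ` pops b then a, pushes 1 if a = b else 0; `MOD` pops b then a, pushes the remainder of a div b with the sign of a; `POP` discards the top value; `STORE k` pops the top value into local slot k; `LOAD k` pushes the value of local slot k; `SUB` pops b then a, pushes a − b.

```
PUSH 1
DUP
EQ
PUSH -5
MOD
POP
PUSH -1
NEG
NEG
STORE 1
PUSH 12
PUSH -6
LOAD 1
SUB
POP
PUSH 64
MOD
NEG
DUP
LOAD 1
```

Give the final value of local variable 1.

PUSH 1  : 1
DUP     : 1 1
EQ      : 1
PUSH -5 : 1 -5
MOD     : 1
POP     : (empty)
PUSH -1 : -1
NEG     : 1
NEG     : -1
STORE 1 : (empty)
PUSH 12 : 12
PUSH -6 : 12 -6
LOAD 1  : 12 -6 -1
SUB     : 12 -5
POP     : 12
PUSH 64 : 12 64
MOD     : 12
NEG     : -12
DUP     : -12 -12
LOAD 1  : -12 -12 -1

-1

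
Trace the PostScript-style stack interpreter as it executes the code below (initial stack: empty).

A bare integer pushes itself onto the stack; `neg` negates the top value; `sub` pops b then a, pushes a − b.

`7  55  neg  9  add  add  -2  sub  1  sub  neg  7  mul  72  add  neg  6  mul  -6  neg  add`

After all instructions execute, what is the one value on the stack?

7   -> 7
55  -> 7 55
neg -> 7 -55
9   -> 7 -55 9
add -> 7 -46
add -> -39
-2  -> -39 -2
sub -> -37
1   -> -37 1
sub -> -38
neg -> 38
7   -> 38 7
mul -> 266
72  -> 266 72
add -> 338
neg -> -338
6   -> -338 6
mul -> -2028
-6  -> -2028 -6
neg -> -2028 6
add -> -2022

-2022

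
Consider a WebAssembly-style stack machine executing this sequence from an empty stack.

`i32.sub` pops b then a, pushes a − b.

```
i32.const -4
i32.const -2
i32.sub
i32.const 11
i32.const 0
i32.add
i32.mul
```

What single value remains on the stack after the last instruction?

-22

i32.const -4 -> [-4]
i32.const -2 -> [-4, -2]
i32.sub      -> [-2]
i32.const 11 -> [-2, 11]
i32.const 0  -> [-2, 11, 0]
i32.add      -> [-2, 11]
i32.mul      -> [-22]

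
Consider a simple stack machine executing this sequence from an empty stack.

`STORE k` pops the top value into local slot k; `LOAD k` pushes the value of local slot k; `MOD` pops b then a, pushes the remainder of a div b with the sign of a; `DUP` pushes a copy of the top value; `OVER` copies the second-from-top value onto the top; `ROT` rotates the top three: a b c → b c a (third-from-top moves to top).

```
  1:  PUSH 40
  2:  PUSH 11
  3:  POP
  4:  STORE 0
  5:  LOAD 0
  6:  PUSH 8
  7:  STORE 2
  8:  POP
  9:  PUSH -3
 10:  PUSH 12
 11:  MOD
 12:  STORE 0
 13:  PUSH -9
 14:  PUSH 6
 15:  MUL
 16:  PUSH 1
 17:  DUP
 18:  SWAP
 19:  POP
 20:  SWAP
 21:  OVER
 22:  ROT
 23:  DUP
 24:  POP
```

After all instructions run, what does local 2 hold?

8

PUSH 40 -> 40
PUSH 11 -> 40 11
POP     -> 40
STORE 0 -> (empty)
LOAD 0  -> 40
PUSH 8  -> 40 8
STORE 2 -> 40
POP     -> (empty)
PUSH -3 -> -3
PUSH 12 -> -3 12
MOD     -> -3
STORE 0 -> (empty)
PUSH -9 -> -9
PUSH 6  -> -9 6
MUL     -> -54
PUSH 1  -> -54 1
DUP     -> -54 1 1
SWAP    -> -54 1 1
POP     -> -54 1
SWAP    -> 1 -54
OVER    -> 1 -54 1
ROT     -> -54 1 1
DUP     -> -54 1 1 1
POP     -> -54 1 1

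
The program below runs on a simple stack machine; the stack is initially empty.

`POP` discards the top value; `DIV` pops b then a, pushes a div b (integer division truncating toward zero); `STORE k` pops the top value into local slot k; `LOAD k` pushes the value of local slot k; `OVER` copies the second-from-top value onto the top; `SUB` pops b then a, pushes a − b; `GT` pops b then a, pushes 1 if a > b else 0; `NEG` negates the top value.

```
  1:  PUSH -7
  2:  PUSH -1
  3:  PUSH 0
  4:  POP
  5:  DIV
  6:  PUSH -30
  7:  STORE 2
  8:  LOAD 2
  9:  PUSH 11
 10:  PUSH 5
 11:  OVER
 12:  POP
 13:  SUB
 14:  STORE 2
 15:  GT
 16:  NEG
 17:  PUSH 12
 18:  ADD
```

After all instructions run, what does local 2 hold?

PUSH -7  -> -7
PUSH -1  -> -7 -1
PUSH 0   -> -7 -1 0
POP      -> -7 -1
DIV      -> 7
PUSH -30 -> 7 -30
STORE 2  -> 7
LOAD 2   -> 7 -30
PUSH 11  -> 7 -30 11
PUSH 5   -> 7 -30 11 5
OVER     -> 7 -30 11 5 11
POP      -> 7 -30 11 5
SUB      -> 7 -30 6
STORE 2  -> 7 -30
GT       -> 1
NEG      -> -1
PUSH 12  -> -1 12
ADD      -> 11

6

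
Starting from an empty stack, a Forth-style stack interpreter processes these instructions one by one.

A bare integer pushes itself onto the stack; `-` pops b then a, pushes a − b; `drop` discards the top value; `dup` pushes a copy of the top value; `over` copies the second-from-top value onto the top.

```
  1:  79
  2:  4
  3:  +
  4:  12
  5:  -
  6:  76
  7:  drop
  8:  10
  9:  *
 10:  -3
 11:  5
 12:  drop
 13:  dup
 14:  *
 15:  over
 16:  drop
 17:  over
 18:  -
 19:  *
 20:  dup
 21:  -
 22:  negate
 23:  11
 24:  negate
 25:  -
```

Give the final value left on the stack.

79     : 79
4      : 79 4
+      : 83
12     : 83 12
-      : 71
76     : 71 76
drop   : 71
10     : 71 10
*      : 710
-3     : 710 -3
5      : 710 -3 5
drop   : 710 -3
dup    : 710 -3 -3
*      : 710 9
over   : 710 9 710
drop   : 710 9
over   : 710 9 710
-      : 710 -701
*      : -497710
dup    : -497710 -497710
-      : 0
negate : 0
11     : 0 11
negate : 0 -11
-      : 11

11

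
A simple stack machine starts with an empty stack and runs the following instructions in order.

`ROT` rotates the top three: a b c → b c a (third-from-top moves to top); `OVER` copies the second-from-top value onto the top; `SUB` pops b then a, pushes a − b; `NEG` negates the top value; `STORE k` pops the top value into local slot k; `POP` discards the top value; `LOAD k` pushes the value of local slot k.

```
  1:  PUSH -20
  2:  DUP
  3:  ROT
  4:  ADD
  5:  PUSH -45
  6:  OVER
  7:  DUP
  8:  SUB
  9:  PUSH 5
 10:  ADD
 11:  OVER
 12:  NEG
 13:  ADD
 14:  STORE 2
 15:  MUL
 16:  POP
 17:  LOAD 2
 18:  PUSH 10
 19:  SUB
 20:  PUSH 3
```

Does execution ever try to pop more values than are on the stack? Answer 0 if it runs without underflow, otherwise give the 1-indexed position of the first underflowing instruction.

PUSH -20 : -20
DUP      : -20 -20
ROT  — needs 3 operands, stack has 2 → underflow

3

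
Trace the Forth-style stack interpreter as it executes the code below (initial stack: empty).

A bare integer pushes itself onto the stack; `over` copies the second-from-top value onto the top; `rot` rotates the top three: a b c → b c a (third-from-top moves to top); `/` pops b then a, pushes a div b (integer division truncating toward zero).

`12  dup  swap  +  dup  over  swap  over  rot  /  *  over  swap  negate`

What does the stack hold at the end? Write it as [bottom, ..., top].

12     → [12]
dup    → [12, 12]
swap   → [12, 12]
+      → [24]
dup    → [24, 24]
over   → [24, 24, 24]
swap   → [24, 24, 24]
over   → [24, 24, 24, 24]
rot    → [24, 24, 24, 24]
/      → [24, 24, 1]
*      → [24, 24]
over   → [24, 24, 24]
swap   → [24, 24, 24]
negate → [24, 24, -24]

[24, 24, -24]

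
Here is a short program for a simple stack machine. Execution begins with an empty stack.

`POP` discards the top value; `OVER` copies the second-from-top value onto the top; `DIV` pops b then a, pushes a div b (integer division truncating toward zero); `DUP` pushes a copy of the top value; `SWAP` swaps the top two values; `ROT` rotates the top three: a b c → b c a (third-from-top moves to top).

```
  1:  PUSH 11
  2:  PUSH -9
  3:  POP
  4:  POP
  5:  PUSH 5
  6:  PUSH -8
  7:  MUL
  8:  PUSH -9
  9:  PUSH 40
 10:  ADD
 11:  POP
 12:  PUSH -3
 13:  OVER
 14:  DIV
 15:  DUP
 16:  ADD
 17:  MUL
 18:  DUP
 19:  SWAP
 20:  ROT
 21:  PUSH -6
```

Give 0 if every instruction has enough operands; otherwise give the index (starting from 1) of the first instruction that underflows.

20

PUSH 11 → 11
PUSH -9 → 11 -9
POP     → 11
POP     → (empty)
PUSH 5  → 5
PUSH -8 → 5 -8
MUL     → -40
PUSH -9 → -40 -9
PUSH 40 → -40 -9 40
ADD     → -40 31
POP     → -40
PUSH -3 → -40 -3
OVER    → -40 -3 -40
DIV     → -40 0
DUP     → -40 0 0
ADD     → -40 0
MUL     → 0
DUP     → 0 0
SWAP    → 0 0
ROT  — needs 3 operands, stack has 2 → underflow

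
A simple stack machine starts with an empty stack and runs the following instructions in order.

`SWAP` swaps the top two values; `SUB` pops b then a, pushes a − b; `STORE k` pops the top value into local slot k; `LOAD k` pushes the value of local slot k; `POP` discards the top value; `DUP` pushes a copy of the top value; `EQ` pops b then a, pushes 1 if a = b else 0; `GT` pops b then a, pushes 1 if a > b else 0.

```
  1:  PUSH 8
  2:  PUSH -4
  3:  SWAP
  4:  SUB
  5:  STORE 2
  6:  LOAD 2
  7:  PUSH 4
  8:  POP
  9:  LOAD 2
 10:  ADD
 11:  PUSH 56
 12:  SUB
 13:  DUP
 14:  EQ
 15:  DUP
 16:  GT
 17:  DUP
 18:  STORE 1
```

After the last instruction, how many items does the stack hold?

1

PUSH 8   8
PUSH -4  8 -4
SWAP     -4 8
SUB      -12
STORE 2  (empty)
LOAD 2   -12
PUSH 4   -12 4
POP      -12
LOAD 2   -12 -12
ADD      -24
PUSH 56  -24 56
SUB      -80
DUP      -80 -80
EQ       1
DUP      1 1
GT       0
DUP      0 0
STORE 1  0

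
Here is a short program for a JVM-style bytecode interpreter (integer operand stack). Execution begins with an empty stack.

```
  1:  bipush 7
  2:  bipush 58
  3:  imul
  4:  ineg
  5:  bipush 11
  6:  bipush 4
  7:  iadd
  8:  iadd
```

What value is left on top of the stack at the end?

-391

bipush 7  → [7]
bipush 58 → [7, 58]
imul      → [406]
ineg      → [-406]
bipush 11 → [-406, 11]
bipush 4  → [-406, 11, 4]
iadd      → [-406, 15]
iadd      → [-391]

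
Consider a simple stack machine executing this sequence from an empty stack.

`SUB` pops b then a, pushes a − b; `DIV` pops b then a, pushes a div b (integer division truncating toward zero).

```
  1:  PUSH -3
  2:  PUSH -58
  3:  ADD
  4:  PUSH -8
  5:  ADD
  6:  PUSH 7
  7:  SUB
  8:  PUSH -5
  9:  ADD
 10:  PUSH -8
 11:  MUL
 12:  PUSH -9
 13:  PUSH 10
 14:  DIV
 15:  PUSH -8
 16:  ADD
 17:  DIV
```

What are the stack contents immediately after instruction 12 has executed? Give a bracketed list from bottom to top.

[648, -9]

PUSH -3  → -3
PUSH -58 → -3 -58
ADD      → -61
PUSH -8  → -61 -8
ADD      → -69
PUSH 7   → -69 7
SUB      → -76
PUSH -5  → -76 -5
ADD      → -81
PUSH -8  → -81 -8
MUL      → 648
PUSH -9  → 648 -9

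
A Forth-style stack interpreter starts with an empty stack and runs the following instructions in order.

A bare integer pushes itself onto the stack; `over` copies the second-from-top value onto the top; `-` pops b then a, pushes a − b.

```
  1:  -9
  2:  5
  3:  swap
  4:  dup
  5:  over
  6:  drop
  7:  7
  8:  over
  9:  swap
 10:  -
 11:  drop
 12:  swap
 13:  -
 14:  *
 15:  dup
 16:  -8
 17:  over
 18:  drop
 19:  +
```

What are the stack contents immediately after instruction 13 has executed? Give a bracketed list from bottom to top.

-9    -9
5     -9 5
swap  5 -9
dup   5 -9 -9
over  5 -9 -9 -9
drop  5 -9 -9
7     5 -9 -9 7
over  5 -9 -9 7 -9
swap  5 -9 -9 -9 7
-     5 -9 -9 -16
drop  5 -9 -9
swap  5 -9 -9
-     5 0

[5, 0]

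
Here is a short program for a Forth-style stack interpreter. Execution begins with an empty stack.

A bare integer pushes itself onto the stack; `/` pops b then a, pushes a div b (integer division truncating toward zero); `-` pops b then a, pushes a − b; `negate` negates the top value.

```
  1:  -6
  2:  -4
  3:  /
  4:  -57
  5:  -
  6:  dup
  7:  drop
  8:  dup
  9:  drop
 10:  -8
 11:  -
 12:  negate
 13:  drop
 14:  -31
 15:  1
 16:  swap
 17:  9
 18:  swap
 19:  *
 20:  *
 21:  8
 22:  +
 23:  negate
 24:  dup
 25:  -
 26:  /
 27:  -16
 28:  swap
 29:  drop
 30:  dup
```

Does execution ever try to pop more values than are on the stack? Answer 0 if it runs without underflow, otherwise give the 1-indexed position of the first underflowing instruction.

26

-6     -> -6
-4     -> -6 -4
/      -> 1
-57    -> 1 -57
-      -> 58
dup    -> 58 58
drop   -> 58
dup    -> 58 58
drop   -> 58
-8     -> 58 -8
-      -> 66
negate -> -66
drop   -> (empty)
-31    -> -31
1      -> -31 1
swap   -> 1 -31
9      -> 1 -31 9
swap   -> 1 9 -31
*      -> 1 -279
*      -> -279
8      -> -279 8
+      -> -271
negate -> 271
dup    -> 271 271
-      -> 0
/  — needs 2 operands, stack has 1 → underflow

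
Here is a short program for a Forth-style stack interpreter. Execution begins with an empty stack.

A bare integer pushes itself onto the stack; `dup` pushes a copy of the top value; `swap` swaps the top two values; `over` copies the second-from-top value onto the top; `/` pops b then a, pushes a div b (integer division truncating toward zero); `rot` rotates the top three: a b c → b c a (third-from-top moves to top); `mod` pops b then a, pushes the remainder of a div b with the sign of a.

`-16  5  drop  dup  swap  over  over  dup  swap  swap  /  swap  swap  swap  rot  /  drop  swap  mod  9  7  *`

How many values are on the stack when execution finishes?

2

-16  -> -16
5    -> -16 5
drop -> -16
dup  -> -16 -16
swap -> -16 -16
over -> -16 -16 -16
over -> -16 -16 -16 -16
dup  -> -16 -16 -16 -16 -16
swap -> -16 -16 -16 -16 -16
swap -> -16 -16 -16 -16 -16
/    -> -16 -16 -16 1
swap -> -16 -16 1 -16
swap -> -16 -16 -16 1
swap -> -16 -16 1 -16
rot  -> -16 1 -16 -16
/    -> -16 1 1
drop -> -16 1
swap -> 1 -16
mod  -> 1
9    -> 1 9
7    -> 1 9 7
*    -> 1 63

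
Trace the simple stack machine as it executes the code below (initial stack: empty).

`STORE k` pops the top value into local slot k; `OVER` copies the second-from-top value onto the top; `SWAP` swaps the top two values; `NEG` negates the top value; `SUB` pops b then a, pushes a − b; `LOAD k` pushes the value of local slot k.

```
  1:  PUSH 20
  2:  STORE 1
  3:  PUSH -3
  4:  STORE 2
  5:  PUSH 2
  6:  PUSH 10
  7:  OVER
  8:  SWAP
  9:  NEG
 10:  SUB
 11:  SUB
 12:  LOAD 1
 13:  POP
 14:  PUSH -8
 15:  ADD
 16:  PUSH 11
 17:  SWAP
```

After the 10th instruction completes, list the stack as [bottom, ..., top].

PUSH 20 -> 20
STORE 1 -> (empty)
PUSH -3 -> -3
STORE 2 -> (empty)
PUSH 2  -> 2
PUSH 10 -> 2 10
OVER    -> 2 10 2
SWAP    -> 2 2 10
NEG     -> 2 2 -10
SUB     -> 2 12

[2, 12]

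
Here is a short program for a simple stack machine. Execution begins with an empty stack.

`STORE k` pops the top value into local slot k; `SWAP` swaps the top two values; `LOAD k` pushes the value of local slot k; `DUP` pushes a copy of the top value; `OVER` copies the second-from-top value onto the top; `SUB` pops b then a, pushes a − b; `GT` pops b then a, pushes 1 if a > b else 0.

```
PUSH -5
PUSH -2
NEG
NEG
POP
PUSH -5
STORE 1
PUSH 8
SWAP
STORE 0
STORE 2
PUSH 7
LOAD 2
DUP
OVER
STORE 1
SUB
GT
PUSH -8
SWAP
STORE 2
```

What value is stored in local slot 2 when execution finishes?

PUSH -5 → [-5]
PUSH -2 → [-5, -2]
NEG     → [-5, 2]
NEG     → [-5, -2]
POP     → [-5]
PUSH -5 → [-5, -5]
STORE 1 → [-5]
PUSH 8  → [-5, 8]
SWAP    → [8, -5]
STORE 0 → [8]
STORE 2 → []
PUSH 7  → [7]
LOAD 2  → [7, 8]
DUP     → [7, 8, 8]
OVER    → [7, 8, 8, 8]
STORE 1 → [7, 8, 8]
SUB     → [7, 0]
GT      → [1]
PUSH -8 → [1, -8]
SWAP    → [-8, 1]
STORE 2 → [-8]

1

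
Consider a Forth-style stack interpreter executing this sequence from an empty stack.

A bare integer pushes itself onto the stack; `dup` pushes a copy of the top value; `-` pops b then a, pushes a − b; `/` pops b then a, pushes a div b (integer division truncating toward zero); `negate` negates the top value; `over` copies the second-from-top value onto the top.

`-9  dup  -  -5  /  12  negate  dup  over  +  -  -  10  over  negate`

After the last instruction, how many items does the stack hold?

-9     : -9
dup    : -9 -9
-      : 0
-5     : 0 -5
/      : 0
12     : 0 12
negate : 0 -12
dup    : 0 -12 -12
over   : 0 -12 -12 -12
+      : 0 -12 -24
-      : 0 12
-      : -12
10     : -12 10
over   : -12 10 -12
negate : -12 10 12

3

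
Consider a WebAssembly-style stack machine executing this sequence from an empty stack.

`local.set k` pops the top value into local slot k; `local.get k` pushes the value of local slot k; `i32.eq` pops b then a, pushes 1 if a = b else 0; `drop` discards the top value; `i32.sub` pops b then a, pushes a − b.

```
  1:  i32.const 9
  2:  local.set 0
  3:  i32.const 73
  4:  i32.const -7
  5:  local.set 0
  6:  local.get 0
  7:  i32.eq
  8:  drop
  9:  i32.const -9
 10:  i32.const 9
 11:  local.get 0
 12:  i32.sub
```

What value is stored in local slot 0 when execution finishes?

i32.const 9  -> 9
local.set 0  -> (empty)
i32.const 73 -> 73
i32.const -7 -> 73 -7
local.set 0  -> 73
local.get 0  -> 73 -7
i32.eq       -> 0
drop         -> (empty)
i32.const -9 -> -9
i32.const 9  -> -9 9
local.get 0  -> -9 9 -7
i32.sub      -> -9 16

-7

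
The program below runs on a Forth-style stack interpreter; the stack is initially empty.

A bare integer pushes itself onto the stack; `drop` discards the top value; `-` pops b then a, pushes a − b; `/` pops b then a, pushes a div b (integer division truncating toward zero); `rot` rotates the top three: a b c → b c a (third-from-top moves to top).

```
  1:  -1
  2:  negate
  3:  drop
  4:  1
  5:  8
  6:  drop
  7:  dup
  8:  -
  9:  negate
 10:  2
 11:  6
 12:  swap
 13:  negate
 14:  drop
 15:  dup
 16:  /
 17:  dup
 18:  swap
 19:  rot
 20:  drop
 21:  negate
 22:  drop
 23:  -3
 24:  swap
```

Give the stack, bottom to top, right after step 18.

[0, 1, 1]

-1     : -1
negate : 1
drop   : (empty)
1      : 1
8      : 1 8
drop   : 1
dup    : 1 1
-      : 0
negate : 0
2      : 0 2
6      : 0 2 6
swap   : 0 6 2
negate : 0 6 -2
drop   : 0 6
dup    : 0 6 6
/      : 0 1
dup    : 0 1 1
swap   : 0 1 1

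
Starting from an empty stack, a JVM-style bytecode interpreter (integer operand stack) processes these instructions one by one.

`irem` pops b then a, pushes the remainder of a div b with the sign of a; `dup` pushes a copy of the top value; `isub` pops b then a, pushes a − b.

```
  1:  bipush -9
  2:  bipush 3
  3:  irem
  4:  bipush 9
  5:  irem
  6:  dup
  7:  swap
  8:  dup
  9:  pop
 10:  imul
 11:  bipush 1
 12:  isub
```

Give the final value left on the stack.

bipush -9 → [-9]
bipush 3  → [-9, 3]
irem      → [0]
bipush 9  → [0, 9]
irem      → [0]
dup       → [0, 0]
swap      → [0, 0]
dup       → [0, 0, 0]
pop       → [0, 0]
imul      → [0]
bipush 1  → [0, 1]
isub      → [-1]

-1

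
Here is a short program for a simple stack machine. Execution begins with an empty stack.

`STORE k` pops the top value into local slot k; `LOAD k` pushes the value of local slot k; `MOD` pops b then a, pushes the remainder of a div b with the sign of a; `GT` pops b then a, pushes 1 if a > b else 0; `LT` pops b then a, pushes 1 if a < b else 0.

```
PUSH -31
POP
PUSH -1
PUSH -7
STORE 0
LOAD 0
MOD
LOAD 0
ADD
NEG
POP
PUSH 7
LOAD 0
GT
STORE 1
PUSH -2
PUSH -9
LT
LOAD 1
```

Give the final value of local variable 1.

1

PUSH -31 -> [-31]
POP      -> []
PUSH -1  -> [-1]
PUSH -7  -> [-1, -7]
STORE 0  -> [-1]
LOAD 0   -> [-1, -7]
MOD      -> [-1]
LOAD 0   -> [-1, -7]
ADD      -> [-8]
NEG      -> [8]
POP      -> []
PUSH 7   -> [7]
LOAD 0   -> [7, -7]
GT       -> [1]
STORE 1  -> []
PUSH -2  -> [-2]
PUSH -9  -> [-2, -9]
LT       -> [0]
LOAD 1   -> [0, 1]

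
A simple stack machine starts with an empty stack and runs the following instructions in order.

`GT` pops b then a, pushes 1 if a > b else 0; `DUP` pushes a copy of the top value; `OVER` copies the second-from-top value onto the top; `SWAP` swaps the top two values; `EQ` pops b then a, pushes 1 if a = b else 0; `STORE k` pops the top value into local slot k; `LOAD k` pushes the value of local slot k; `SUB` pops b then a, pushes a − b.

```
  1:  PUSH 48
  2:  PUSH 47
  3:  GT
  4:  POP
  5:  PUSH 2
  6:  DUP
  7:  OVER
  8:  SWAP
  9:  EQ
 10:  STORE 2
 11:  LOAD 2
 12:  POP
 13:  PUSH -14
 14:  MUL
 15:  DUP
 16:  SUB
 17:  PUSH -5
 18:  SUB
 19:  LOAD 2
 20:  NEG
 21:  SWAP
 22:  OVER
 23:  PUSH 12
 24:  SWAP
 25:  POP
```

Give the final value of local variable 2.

1

PUSH 48  : 48
PUSH 47  : 48 47
GT       : 1
POP      : (empty)
PUSH 2   : 2
DUP      : 2 2
OVER     : 2 2 2
SWAP     : 2 2 2
EQ       : 2 1
STORE 2  : 2
LOAD 2   : 2 1
POP      : 2
PUSH -14 : 2 -14
MUL      : -28
DUP      : -28 -28
SUB      : 0
PUSH -5  : 0 -5
SUB      : 5
LOAD 2   : 5 1
NEG      : 5 -1
SWAP     : -1 5
OVER     : -1 5 -1
PUSH 12  : -1 5 -1 12
SWAP     : -1 5 12 -1
POP      : -1 5 12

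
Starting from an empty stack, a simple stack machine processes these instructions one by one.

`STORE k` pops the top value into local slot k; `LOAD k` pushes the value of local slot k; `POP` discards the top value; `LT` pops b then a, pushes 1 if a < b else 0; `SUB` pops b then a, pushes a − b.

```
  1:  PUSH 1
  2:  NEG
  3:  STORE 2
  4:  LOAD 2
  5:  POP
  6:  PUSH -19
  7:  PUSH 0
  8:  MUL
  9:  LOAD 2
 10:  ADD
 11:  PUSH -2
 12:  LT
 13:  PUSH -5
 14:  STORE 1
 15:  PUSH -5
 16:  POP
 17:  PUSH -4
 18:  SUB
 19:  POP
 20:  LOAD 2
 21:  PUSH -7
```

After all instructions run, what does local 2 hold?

PUSH 1   → [1]
NEG      → [-1]
STORE 2  → []
LOAD 2   → [-1]
POP      → []
PUSH -19 → [-19]
PUSH 0   → [-19, 0]
MUL      → [0]
LOAD 2   → [0, -1]
ADD      → [-1]
PUSH -2  → [-1, -2]
LT       → [0]
PUSH -5  → [0, -5]
STORE 1  → [0]
PUSH -5  → [0, -5]
POP      → [0]
PUSH -4  → [0, -4]
SUB      → [4]
POP      → []
LOAD 2   → [-1]
PUSH -7  → [-1, -7]

-1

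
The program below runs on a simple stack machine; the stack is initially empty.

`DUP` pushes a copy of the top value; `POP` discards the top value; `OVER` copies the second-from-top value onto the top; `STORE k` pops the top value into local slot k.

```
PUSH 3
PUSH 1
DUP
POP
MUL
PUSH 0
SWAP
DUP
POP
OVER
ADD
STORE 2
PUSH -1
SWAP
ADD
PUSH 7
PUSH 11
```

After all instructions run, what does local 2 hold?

3

PUSH 3  -> 3
PUSH 1  -> 3 1
DUP     -> 3 1 1
POP     -> 3 1
MUL     -> 3
PUSH 0  -> 3 0
SWAP    -> 0 3
DUP     -> 0 3 3
POP     -> 0 3
OVER    -> 0 3 0
ADD     -> 0 3
STORE 2 -> 0
PUSH -1 -> 0 -1
SWAP    -> -1 0
ADD     -> -1
PUSH 7  -> -1 7
PUSH 11 -> -1 7 11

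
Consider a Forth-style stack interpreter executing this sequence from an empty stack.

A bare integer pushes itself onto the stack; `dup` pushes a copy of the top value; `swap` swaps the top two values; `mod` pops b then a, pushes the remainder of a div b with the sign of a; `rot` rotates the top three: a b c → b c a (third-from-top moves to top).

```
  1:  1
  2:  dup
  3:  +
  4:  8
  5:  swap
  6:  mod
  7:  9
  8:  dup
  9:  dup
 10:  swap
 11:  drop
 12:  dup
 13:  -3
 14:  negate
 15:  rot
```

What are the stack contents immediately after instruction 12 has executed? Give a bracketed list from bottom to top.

1    : 1
dup  : 1 1
+    : 2
8    : 2 8
swap : 8 2
mod  : 0
9    : 0 9
dup  : 0 9 9
dup  : 0 9 9 9
swap : 0 9 9 9
drop : 0 9 9
dup  : 0 9 9 9

[0, 9, 9, 9]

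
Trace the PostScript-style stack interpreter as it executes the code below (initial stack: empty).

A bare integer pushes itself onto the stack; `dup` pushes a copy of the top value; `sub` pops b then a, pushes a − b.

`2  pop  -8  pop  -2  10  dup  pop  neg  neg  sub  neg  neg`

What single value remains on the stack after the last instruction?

-12

2   → 2
pop → (empty)
-8  → -8
pop → (empty)
-2  → -2
10  → -2 10
dup → -2 10 10
pop → -2 10
neg → -2 -10
neg → -2 10
sub → -12
neg → 12
neg → -12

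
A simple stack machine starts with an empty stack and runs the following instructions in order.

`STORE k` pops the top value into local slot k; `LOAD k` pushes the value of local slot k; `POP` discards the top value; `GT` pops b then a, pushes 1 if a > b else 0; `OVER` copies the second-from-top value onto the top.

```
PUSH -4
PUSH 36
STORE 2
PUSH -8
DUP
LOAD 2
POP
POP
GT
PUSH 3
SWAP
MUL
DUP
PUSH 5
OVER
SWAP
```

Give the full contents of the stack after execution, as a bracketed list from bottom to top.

PUSH -4 -> -4
PUSH 36 -> -4 36
STORE 2 -> -4
PUSH -8 -> -4 -8
DUP     -> -4 -8 -8
LOAD 2  -> -4 -8 -8 36
POP     -> -4 -8 -8
POP     -> -4 -8
GT      -> 1
PUSH 3  -> 1 3
SWAP    -> 3 1
MUL     -> 3
DUP     -> 3 3
PUSH 5  -> 3 3 5
OVER    -> 3 3 5 3
SWAP    -> 3 3 3 5

[3, 3, 3, 5]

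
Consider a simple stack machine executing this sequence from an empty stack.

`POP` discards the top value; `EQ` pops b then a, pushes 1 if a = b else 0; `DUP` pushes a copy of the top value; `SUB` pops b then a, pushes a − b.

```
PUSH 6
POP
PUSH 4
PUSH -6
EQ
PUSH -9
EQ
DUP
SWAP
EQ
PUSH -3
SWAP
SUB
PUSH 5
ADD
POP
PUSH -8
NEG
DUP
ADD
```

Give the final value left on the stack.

16

PUSH 6   [6]
POP      []
PUSH 4   [4]
PUSH -6  [4, -6]
EQ       [0]
PUSH -9  [0, -9]
EQ       [0]
DUP      [0, 0]
SWAP     [0, 0]
EQ       [1]
PUSH -3  [1, -3]
SWAP     [-3, 1]
SUB      [-4]
PUSH 5   [-4, 5]
ADD      [1]
POP      []
PUSH -8  [-8]
NEG      [8]
DUP      [8, 8]
ADD      [16]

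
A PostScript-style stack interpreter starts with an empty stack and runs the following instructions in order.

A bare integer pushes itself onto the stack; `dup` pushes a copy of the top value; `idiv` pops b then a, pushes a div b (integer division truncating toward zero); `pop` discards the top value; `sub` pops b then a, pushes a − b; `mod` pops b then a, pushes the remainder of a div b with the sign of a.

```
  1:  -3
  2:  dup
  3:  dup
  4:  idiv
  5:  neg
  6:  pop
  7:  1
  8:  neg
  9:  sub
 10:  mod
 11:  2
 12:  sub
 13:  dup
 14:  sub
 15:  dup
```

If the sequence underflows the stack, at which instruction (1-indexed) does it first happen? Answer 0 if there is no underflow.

10

-3   → -3
dup  → -3 -3
dup  → -3 -3 -3
idiv → -3 1
neg  → -3 -1
pop  → -3
1    → -3 1
neg  → -3 -1
sub  → -2
mod  — needs 2 operands, stack has 1 → underflow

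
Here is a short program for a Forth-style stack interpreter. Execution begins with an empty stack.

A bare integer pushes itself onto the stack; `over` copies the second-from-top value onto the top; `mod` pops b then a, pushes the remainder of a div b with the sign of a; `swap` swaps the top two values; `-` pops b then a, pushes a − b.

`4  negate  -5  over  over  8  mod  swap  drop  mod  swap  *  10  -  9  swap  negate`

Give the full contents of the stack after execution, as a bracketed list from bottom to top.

[9, 10]

4       4
negate  -4
-5      -4 -5
over    -4 -5 -4
over    -4 -5 -4 -5
8       -4 -5 -4 -5 8
mod     -4 -5 -4 -5
swap    -4 -5 -5 -4
drop    -4 -5 -5
mod     -4 0
swap    0 -4
*       0
10      0 10
-       -10
9       -10 9
swap    9 -10
negate  9 10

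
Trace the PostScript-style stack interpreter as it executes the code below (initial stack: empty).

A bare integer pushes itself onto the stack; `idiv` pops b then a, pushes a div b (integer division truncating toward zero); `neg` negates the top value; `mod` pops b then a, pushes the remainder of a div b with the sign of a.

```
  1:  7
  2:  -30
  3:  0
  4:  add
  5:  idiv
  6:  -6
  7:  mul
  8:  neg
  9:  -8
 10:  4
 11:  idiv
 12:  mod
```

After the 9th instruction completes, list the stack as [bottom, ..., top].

[0, -8]

7    : [7]
-30  : [7, -30]
0    : [7, -30, 0]
add  : [7, -30]
idiv : [0]
-6   : [0, -6]
mul  : [0]
neg  : [0]
-8   : [0, -8]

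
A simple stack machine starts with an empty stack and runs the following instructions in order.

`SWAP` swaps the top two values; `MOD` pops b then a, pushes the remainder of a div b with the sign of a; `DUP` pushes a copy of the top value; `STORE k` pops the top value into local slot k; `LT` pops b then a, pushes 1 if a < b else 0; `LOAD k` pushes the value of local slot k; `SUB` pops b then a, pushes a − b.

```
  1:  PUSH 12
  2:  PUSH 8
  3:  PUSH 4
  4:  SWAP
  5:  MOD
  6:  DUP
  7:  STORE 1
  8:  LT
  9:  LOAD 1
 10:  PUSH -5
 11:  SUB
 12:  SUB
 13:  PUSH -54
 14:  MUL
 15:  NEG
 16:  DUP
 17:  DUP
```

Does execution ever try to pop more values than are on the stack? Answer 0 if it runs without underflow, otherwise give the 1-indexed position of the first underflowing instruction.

0

PUSH 12  : [12]
PUSH 8   : [12, 8]
PUSH 4   : [12, 8, 4]
SWAP     : [12, 4, 8]
MOD      : [12, 4]
DUP      : [12, 4, 4]
STORE 1  : [12, 4]
LT       : [0]
LOAD 1   : [0, 4]
PUSH -5  : [0, 4, -5]
SUB      : [0, 9]
SUB      : [-9]
PUSH -54 : [-9, -54]
MUL      : [486]
NEG      : [-486]
DUP      : [-486, -486]
DUP      : [-486, -486, -486]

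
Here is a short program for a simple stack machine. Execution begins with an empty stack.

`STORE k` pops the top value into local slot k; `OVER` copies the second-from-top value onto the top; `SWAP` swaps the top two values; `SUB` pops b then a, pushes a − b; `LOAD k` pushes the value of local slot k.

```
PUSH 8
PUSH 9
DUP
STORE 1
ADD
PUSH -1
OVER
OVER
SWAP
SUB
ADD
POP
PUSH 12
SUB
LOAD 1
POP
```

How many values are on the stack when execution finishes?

1

PUSH 8  → 8
PUSH 9  → 8 9
DUP     → 8 9 9
STORE 1 → 8 9
ADD     → 17
PUSH -1 → 17 -1
OVER    → 17 -1 17
OVER    → 17 -1 17 -1
SWAP    → 17 -1 -1 17
SUB     → 17 -1 -18
ADD     → 17 -19
POP     → 17
PUSH 12 → 17 12
SUB     → 5
LOAD 1  → 5 9
POP     → 5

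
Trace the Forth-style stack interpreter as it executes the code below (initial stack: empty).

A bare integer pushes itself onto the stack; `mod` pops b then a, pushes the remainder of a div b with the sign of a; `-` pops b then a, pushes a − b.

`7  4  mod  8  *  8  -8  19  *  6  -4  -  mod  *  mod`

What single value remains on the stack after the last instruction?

8

7   -> 7
4   -> 7 4
mod -> 3
8   -> 3 8
*   -> 24
8   -> 24 8
-8  -> 24 8 -8
19  -> 24 8 -8 19
*   -> 24 8 -152
6   -> 24 8 -152 6
-4  -> 24 8 -152 6 -4
-   -> 24 8 -152 10
mod -> 24 8 -2
*   -> 24 -16
mod -> 8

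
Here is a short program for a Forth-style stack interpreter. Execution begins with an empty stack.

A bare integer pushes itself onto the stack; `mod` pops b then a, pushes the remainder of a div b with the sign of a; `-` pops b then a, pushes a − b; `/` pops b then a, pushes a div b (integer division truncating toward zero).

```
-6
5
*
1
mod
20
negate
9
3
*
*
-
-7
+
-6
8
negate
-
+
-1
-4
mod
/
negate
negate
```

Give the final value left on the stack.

-535

-6     : [-6]
5      : [-6, 5]
*      : [-30]
1      : [-30, 1]
mod    : [0]
20     : [0, 20]
negate : [0, -20]
9      : [0, -20, 9]
3      : [0, -20, 9, 3]
*      : [0, -20, 27]
*      : [0, -540]
-      : [540]
-7     : [540, -7]
+      : [533]
-6     : [533, -6]
8      : [533, -6, 8]
negate : [533, -6, -8]
-      : [533, 2]
+      : [535]
-1     : [535, -1]
-4     : [535, -1, -4]
mod    : [535, -1]
/      : [-535]
negate : [535]
negate : [-535]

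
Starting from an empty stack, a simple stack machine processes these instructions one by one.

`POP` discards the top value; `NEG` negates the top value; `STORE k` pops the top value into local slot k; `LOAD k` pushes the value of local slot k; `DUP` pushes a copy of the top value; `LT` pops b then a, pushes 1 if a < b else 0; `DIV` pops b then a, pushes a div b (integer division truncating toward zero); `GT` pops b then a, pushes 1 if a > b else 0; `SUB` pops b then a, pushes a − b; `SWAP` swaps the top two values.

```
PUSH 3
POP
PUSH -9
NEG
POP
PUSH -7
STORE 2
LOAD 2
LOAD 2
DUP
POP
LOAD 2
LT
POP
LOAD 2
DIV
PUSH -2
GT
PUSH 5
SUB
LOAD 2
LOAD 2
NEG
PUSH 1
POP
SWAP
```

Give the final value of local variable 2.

PUSH 3  → [3]
POP     → []
PUSH -9 → [-9]
NEG     → [9]
POP     → []
PUSH -7 → [-7]
STORE 2 → []
LOAD 2  → [-7]
LOAD 2  → [-7, -7]
DUP     → [-7, -7, -7]
POP     → [-7, -7]
LOAD 2  → [-7, -7, -7]
LT      → [-7, 0]
POP     → [-7]
LOAD 2  → [-7, -7]
DIV     → [1]
PUSH -2 → [1, -2]
GT      → [1]
PUSH 5  → [1, 5]
SUB     → [-4]
LOAD 2  → [-4, -7]
LOAD 2  → [-4, -7, -7]
NEG     → [-4, -7, 7]
PUSH 1  → [-4, -7, 7, 1]
POP     → [-4, -7, 7]
SWAP    → [-4, 7, -7]

-7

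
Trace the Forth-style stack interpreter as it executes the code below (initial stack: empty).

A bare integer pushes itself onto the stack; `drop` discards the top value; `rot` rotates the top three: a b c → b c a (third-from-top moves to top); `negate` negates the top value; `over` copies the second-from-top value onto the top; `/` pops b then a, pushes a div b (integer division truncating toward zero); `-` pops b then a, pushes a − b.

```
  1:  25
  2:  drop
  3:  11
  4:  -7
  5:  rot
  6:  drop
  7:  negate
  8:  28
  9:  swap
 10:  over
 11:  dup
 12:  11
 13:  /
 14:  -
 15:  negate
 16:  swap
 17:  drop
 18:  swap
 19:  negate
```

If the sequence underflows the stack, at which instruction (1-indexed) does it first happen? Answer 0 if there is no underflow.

5

25   → [25]
drop → []
11   → [11]
-7   → [11, -7]
rot  — needs 3 operands, stack has 2 → underflow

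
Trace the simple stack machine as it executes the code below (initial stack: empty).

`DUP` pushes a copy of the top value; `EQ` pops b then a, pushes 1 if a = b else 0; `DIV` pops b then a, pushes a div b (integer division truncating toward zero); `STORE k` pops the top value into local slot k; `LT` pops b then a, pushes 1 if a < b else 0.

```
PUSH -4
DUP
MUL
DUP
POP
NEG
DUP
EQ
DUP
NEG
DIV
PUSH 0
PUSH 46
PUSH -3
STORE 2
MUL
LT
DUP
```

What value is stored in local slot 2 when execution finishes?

PUSH -4  -4
DUP      -4 -4
MUL      16
DUP      16 16
POP      16
NEG      -16
DUP      -16 -16
EQ       1
DUP      1 1
NEG      1 -1
DIV      -1
PUSH 0   -1 0
PUSH 46  -1 0 46
PUSH -3  -1 0 46 -3
STORE 2  -1 0 46
MUL      -1 0
LT       1
DUP      1 1

-3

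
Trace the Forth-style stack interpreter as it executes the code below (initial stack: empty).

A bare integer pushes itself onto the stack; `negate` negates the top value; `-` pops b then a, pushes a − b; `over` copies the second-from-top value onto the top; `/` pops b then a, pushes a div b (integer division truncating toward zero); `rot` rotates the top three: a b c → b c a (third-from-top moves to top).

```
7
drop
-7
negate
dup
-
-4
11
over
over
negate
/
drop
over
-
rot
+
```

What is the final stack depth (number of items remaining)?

7      -> [7]
drop   -> []
-7     -> [-7]
negate -> [7]
dup    -> [7, 7]
-      -> [0]
-4     -> [0, -4]
11     -> [0, -4, 11]
over   -> [0, -4, 11, -4]
over   -> [0, -4, 11, -4, 11]
negate -> [0, -4, 11, -4, -11]
/      -> [0, -4, 11, 0]
drop   -> [0, -4, 11]
over   -> [0, -4, 11, -4]
-      -> [0, -4, 15]
rot    -> [-4, 15, 0]
+      -> [-4, 15]

2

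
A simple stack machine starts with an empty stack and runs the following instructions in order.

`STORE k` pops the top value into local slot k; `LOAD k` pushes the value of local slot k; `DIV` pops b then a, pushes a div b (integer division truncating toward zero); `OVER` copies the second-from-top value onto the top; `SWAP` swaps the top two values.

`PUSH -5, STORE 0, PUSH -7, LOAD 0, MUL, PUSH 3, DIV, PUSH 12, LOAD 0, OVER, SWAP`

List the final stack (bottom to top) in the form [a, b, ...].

PUSH -5 : [-5]
STORE 0 : []
PUSH -7 : [-7]
LOAD 0  : [-7, -5]
MUL     : [35]
PUSH 3  : [35, 3]
DIV     : [11]
PUSH 12 : [11, 12]
LOAD 0  : [11, 12, -5]
OVER    : [11, 12, -5, 12]
SWAP    : [11, 12, 12, -5]

[11, 12, 12, -5]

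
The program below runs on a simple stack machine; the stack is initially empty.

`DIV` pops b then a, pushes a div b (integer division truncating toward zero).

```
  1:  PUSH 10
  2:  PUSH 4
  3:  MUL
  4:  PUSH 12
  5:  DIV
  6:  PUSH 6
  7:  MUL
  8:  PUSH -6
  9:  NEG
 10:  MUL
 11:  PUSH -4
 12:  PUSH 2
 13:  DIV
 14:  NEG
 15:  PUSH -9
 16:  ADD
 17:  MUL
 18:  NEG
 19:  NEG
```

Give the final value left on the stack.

-756

PUSH 10 : [10]
PUSH 4  : [10, 4]
MUL     : [40]
PUSH 12 : [40, 12]
DIV     : [3]
PUSH 6  : [3, 6]
MUL     : [18]
PUSH -6 : [18, -6]
NEG     : [18, 6]
MUL     : [108]
PUSH -4 : [108, -4]
PUSH 2  : [108, -4, 2]
DIV     : [108, -2]
NEG     : [108, 2]
PUSH -9 : [108, 2, -9]
ADD     : [108, -7]
MUL     : [-756]
NEG     : [756]
NEG     : [-756]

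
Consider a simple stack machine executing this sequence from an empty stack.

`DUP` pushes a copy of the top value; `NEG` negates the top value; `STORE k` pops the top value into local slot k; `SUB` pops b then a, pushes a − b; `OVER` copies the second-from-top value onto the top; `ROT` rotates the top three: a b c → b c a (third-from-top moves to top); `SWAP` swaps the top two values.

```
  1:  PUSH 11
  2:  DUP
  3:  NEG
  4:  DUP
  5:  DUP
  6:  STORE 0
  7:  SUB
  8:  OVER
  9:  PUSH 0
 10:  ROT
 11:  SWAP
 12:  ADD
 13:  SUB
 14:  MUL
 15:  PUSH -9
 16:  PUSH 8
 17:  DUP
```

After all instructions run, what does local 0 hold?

PUSH 11 -> 11
DUP     -> 11 11
NEG     -> 11 -11
DUP     -> 11 -11 -11
DUP     -> 11 -11 -11 -11
STORE 0 -> 11 -11 -11
SUB     -> 11 0
OVER    -> 11 0 11
PUSH 0  -> 11 0 11 0
ROT     -> 11 11 0 0
SWAP    -> 11 11 0 0
ADD     -> 11 11 0
SUB     -> 11 11
MUL     -> 121
PUSH -9 -> 121 -9
PUSH 8  -> 121 -9 8
DUP     -> 121 -9 8 8

-11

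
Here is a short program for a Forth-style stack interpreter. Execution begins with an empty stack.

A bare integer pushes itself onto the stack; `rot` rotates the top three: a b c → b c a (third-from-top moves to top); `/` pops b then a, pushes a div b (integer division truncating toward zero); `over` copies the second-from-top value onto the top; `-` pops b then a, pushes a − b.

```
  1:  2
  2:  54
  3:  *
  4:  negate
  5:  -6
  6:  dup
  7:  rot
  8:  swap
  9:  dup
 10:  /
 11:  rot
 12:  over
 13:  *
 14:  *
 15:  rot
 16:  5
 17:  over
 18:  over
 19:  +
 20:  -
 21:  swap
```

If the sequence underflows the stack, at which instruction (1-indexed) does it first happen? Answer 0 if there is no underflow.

2      : [2]
54     : [2, 54]
*      : [108]
negate : [-108]
-6     : [-108, -6]
dup    : [-108, -6, -6]
rot    : [-6, -6, -108]
swap   : [-6, -108, -6]
dup    : [-6, -108, -6, -6]
/      : [-6, -108, 1]
rot    : [-108, 1, -6]
over   : [-108, 1, -6, 1]
*      : [-108, 1, -6]
*      : [-108, -6]
rot  — needs 3 operands, stack has 2 → underflow

15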